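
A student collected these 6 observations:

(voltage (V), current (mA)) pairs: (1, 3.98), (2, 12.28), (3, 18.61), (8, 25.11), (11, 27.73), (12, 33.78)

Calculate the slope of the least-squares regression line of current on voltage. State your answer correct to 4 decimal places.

2.1462

n = 6, Σx = 37, Σy = 121.49, Σxy = 995.64, Σx² = 343
Sxx = Σx² − (Σx)²/n = 343 − 228.166667 = 114.833333
Sxy = Σxy − (Σx)(Σy)/n = 995.64 − 749.188333 = 246.451667
b = Sxy/Sxx = 246.451667/114.833333 = 2.146168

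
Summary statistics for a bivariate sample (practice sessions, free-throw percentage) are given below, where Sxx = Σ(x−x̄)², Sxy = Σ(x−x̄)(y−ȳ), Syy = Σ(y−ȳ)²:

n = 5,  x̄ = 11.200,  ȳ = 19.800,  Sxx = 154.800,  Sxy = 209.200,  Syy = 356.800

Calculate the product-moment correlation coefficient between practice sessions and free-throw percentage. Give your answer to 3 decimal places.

r = Sxy/√(Sxx·Syy) = 209.2/√(55232.64) = 209.2/235.016255 = 0.890151

0.890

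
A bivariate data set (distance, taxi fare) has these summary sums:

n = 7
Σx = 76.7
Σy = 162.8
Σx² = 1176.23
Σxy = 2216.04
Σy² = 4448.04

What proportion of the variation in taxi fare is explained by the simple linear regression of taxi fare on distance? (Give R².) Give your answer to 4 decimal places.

Sxx = Σx² − (Σx)²/n = 1176.23 − 840.412857 = 335.817143
Sxy = Σxy − (Σx)(Σy)/n = 2216.04 − 1783.822857 = 432.217143
Syy = Σy² − (Σy)²/n = 4448.04 − 3786.262857 = 661.777143
R² = Sxy²/(Sxx·Syy) = (432.217143)²/(335.817143·661.777143) = 0.840600

0.8406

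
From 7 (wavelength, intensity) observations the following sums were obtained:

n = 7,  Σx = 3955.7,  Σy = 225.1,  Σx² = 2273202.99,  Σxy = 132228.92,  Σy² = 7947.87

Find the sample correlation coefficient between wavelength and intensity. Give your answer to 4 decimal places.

Sxx = Σx² − (Σx)²/n = 2273202.99 − 2235366.07 = 37836.92
Sxy = Σxy − (Σx)(Σy)/n = 132228.92 − 127204.01 = 5024.91
Syy = Σy² − (Σy)²/n = 7947.87 − 7238.572857 = 709.297143
r = Sxy/√(Sxx·Syy) = 5024.91/√(26837619.250514) = 5024.91/5180.503764 = 0.969966

0.9700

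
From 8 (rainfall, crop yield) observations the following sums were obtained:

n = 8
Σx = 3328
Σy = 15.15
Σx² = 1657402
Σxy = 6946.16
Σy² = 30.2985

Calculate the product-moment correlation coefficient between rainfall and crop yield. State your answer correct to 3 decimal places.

Sxx = Σx² − (Σx)²/n = 1657402 − 1384448 = 272954
Sxy = Σxy − (Σx)(Σy)/n = 6946.16 − 6302.4 = 643.76
Syy = Σy² − (Σy)²/n = 30.2985 − 28.690313 = 1.608188
r = Sxy/√(Sxx·Syy) = 643.76/√(438961.210875) = 643.76/662.541479 = 0.971652

0.972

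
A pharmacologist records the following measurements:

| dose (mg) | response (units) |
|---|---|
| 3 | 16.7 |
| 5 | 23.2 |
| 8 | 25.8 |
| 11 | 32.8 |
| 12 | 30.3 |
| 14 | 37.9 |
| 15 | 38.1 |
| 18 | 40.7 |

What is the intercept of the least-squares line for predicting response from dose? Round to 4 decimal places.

n = 8, Σx = 86, Σy = 245.5, Σxy = 2931.6, Σx² = 1108
Sxx = Σx² − (Σx)²/n = 1108 − 924.5 = 183.5
Sxy = Σxy − (Σx)(Σy)/n = 2931.6 − 2639.125 = 292.475
b = Sxy/Sxx = 292.475/183.5 = 1.593869
a = ȳ − b·x̄ = 30.6875 − 1.593869·10.75 = 13.553406

13.5534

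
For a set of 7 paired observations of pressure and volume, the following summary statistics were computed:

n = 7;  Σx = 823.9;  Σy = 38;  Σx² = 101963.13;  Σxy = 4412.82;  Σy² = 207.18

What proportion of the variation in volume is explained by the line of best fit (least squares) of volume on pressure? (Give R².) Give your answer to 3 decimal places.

0.801

Sxx = Σx² − (Σx)²/n = 101963.13 − 96973.03 = 4990.1
Sxy = Σxy − (Σx)(Σy)/n = 4412.82 − 4472.6 = -59.78
Syy = Σy² − (Σy)²/n = 207.18 − 206.285714 = 0.894286
R² = Sxy²/(Sxx·Syy) = (-59.78)²/(4990.1·0.894286) = 0.800804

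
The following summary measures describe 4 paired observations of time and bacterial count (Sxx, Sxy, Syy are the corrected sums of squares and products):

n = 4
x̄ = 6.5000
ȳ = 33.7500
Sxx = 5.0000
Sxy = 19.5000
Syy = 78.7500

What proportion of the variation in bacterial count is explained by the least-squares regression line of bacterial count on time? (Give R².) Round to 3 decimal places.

0.966

R² = Sxy²/(Sxx·Syy) = (19.5)²/(5·78.75) = 0.965714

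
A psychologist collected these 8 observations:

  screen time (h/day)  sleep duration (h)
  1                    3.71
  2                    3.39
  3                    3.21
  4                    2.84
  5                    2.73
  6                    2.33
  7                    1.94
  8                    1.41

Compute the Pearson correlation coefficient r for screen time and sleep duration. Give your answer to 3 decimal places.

n = 8, Σx = 36, Σy = 21.56, Σxy = 83.97, Σx² = 204, Σy² = 62.2594
Sxx = Σx² − (Σx)²/n = 204 − 162 = 42
Sxy = Σxy − (Σx)(Σy)/n = 83.97 − 97.02 = -13.05
Syy = Σy² − (Σy)²/n = 62.2594 − 58.1042 = 4.1552
r = Sxy/√(Sxx·Syy) = -13.05/√(174.5184) = -13.05/13.210541 = -0.987847

-0.988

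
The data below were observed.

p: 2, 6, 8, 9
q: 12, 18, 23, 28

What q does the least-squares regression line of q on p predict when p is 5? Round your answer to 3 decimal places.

n = 4, Σx = 25, Σy = 81, Σxy = 568, Σx² = 185
Sxx = Σx² − (Σx)²/n = 185 − 156.25 = 28.75
Sxy = Σxy − (Σx)(Σy)/n = 568 − 506.25 = 61.75
b = Sxy/Sxx = 61.75/28.75 = 2.147826
a = ȳ − b·x̄ = 20.25 − 2.147826·6.25 = 6.826087
ŷ(5) = a + b·5 = 6.826087 + 2.147826·5 = 17.565217

17.565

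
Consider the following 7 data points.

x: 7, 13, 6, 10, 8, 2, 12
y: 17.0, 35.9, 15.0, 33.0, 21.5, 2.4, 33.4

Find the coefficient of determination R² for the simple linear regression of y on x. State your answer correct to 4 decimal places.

n = 7, Σx = 58, Σy = 158.2, Σxy = 1583.3, Σx² = 566, Σy² = 4475.38
Sxx = Σx² − (Σx)²/n = 566 − 480.571429 = 85.428571
Sxy = Σxy − (Σx)(Σy)/n = 1583.3 − 1310.8 = 272.5
Syy = Σy² − (Σy)²/n = 4475.38 − 3575.32 = 900.06
R² = Sxy²/(Sxx·Syy) = (272.5)²/(85.428571·900.06) = 0.965736

0.9657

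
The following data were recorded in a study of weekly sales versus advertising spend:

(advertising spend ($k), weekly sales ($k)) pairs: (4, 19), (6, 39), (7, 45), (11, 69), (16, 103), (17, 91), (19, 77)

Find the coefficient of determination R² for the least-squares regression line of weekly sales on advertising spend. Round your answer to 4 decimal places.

n = 7, Σx = 80, Σy = 443, Σxy = 6042, Σx² = 1128, Σy² = 33487
Sxx = Σx² − (Σx)²/n = 1128 − 914.285714 = 213.714286
Sxy = Σxy − (Σx)(Σy)/n = 6042 − 5062.857143 = 979.142857
Syy = Σy² − (Σy)²/n = 33487 − 28035.571429 = 5451.428571
R² = Sxy²/(Sxx·Syy) = (979.142857)²/(213.714286·5451.428571) = 0.822902

0.8229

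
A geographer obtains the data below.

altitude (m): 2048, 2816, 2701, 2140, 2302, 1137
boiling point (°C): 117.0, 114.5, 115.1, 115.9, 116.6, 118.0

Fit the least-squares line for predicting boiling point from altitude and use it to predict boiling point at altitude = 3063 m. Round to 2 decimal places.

114.45

n = 6, Σx = 13144, Σy = 697.1, Σxy = 1523538.3, Σx² = 30591134
Sxx = Σx² − (Σx)²/n = 30591134 − 28794122.666667 = 1797011.333333
Sxy = Σxy − (Σx)(Σy)/n = 1523538.3 − 1527113.733333 = -3575.433333
b = Sxy/Sxx = -3575.433333/1797011.333333 = -0.001990
a = ȳ − b·x̄ = 116.183333 − (-0.001990)·2190.666667 = 120.542005
ŷ(3063) = a + b·3063 = 120.542005 + (-0.001990)·3063 = 114.447691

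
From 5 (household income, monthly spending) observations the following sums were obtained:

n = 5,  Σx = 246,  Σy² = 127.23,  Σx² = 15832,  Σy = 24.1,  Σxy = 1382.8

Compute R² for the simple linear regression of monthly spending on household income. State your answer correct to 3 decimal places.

0.941

Sxx = Σx² − (Σx)²/n = 15832 − 12103.2 = 3728.8
Sxy = Σxy − (Σx)(Σy)/n = 1382.8 − 1185.72 = 197.08
Syy = Σy² − (Σy)²/n = 127.23 − 116.162 = 11.068
R² = Sxy²/(Sxx·Syy) = (197.08)²/(3728.8·11.068) = 0.941124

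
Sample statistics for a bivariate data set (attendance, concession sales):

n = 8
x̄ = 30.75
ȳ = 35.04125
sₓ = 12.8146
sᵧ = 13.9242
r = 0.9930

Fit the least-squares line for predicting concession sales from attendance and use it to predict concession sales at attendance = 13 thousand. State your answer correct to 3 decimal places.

15.889

b = r · sᵧ/sₓ = 0.993 · 13.9242/12.8146 = 1.078983
a = ȳ − b·x̄ = 35.04125 − 1.078983·30.75 = 1.862535
ŷ(13) = a + b·13 = 1.862535 + 1.078983·13 = 15.889309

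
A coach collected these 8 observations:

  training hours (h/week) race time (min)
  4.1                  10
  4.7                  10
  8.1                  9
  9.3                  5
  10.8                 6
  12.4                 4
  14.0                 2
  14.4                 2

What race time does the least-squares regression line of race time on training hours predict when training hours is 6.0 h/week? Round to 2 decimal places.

n = 8, Σx = 77.8, Σy = 48, Σxy = 378.6, Σx² = 864.76
Sxx = Σx² − (Σx)²/n = 864.76 − 756.605 = 108.155
Sxy = Σxy − (Σx)(Σy)/n = 378.6 − 466.8 = -88.2
b = Sxy/Sxx = -88.2/108.155 = -0.815496
a = ȳ − b·x̄ = 6 − (-0.815496)·9.725 = 13.930701
ŷ(6.0) = a + b·6.0 = 13.930701 + (-0.815496)·6 = 9.037724

9.04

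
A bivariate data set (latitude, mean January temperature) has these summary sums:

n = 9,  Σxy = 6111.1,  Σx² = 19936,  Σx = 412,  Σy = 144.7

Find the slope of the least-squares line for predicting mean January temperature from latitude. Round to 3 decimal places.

-0.477

Sxx = Σx² − (Σx)²/n = 19936 − 18860.444444 = 1075.555556
Sxy = Σxy − (Σx)(Σy)/n = 6111.1 − 6624.044444 = -512.944444
b = Sxy/Sxx = -512.944444/1075.555556 = -0.476911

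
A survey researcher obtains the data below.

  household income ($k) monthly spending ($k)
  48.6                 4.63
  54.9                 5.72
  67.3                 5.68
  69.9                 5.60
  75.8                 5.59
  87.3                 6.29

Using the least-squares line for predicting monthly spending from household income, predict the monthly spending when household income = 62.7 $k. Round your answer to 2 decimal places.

5.44

n = 6, Σx = 403.8, Σy = 33.51, Σxy = 2285.589, Σx² = 28158.2
Sxx = Σx² − (Σx)²/n = 28158.2 − 27175.74 = 982.46
Sxy = Σxy − (Σx)(Σy)/n = 2285.589 − 2255.223 = 30.366
b = Sxy/Sxx = 30.366/982.46 = 0.030908
a = ȳ − b·x̄ = 5.585 − 0.030908·67.3 = 3.504883
ŷ(62.7) = a + b·62.7 = 3.504883 + 0.030908·62.7 = 5.442823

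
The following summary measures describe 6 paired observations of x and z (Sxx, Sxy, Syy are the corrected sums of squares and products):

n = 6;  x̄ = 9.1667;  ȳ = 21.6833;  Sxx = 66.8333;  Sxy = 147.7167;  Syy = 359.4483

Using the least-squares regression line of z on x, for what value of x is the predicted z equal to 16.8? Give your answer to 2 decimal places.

6.96

b = Sxy/Sxx = 147.7167/66.8333 = 2.210226
a = ȳ − b·x̄ = 21.6833 − 2.210226·9.1667 = 1.422821
Set a + b·x = 16.8: x = (16.8 − 1.422821) / 2.210226 = 6.957288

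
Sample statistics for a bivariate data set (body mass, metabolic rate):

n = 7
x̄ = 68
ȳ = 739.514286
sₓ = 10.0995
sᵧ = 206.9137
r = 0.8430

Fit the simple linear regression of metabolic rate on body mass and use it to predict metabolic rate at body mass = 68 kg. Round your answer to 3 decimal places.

b = r · sᵧ/sₓ = 0.843 · 206.9137/10.0995 = 17.270979
a = ȳ − b·x̄ = 739.514286 − 17.270979·68 = -434.912264
ŷ(68) = a + b·68 = -434.912264 + 17.270979·68 = 739.514286

739.514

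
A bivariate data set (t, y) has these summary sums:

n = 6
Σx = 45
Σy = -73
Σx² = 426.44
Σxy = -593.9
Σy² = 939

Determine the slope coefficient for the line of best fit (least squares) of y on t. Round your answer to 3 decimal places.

-0.522

Sxx = Σx² − (Σx)²/n = 426.44 − 337.5 = 88.94
Sxy = Σxy − (Σx)(Σy)/n = -593.9 − (-547.5) = -46.4
b = Sxy/Sxx = -46.4/88.94 = -0.521700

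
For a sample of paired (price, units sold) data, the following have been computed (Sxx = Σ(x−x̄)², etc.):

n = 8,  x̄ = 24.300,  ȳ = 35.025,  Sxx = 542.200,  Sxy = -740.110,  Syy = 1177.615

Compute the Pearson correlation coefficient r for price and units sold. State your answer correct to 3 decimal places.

-0.926

r = Sxy/√(Sxx·Syy) = -740.11/√(638502.853) = -740.11/799.063735 = -0.926221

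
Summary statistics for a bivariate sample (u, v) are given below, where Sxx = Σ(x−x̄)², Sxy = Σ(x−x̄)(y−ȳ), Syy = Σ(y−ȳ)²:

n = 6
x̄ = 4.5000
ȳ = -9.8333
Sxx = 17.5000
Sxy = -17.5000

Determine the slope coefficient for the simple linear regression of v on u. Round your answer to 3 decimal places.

b = Sxy/Sxx = -17.5/17.5 = -1

-1.000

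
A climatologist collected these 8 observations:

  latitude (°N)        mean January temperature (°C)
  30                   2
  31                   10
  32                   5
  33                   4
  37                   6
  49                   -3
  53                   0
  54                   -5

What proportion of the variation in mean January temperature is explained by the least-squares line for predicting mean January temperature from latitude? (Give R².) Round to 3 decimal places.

0.664

n = 8, Σx = 319, Σy = 19, Σxy = 467, Σx² = 13469, Σy² = 215
Sxx = Σx² − (Σx)²/n = 13469 − 12720.125 = 748.875
Sxy = Σxy − (Σx)(Σy)/n = 467 − 757.625 = -290.625
Syy = Σy² − (Σy)²/n = 215 − 45.125 = 169.875
R² = Sxy²/(Sxx·Syy) = (-290.625)²/(748.875·169.875) = 0.663937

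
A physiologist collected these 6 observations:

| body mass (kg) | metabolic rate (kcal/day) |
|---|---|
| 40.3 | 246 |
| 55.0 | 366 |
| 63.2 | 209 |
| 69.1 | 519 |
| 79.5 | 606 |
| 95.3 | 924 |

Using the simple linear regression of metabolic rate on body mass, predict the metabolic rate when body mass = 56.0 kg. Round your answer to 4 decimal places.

n = 6, Σx = 402.4, Σy = 2870, Σxy = 215349.7, Σx² = 28820.48
Sxx = Σx² − (Σx)²/n = 28820.48 − 26987.626667 = 1832.853333
Sxy = Σxy − (Σx)(Σy)/n = 215349.7 − 192481.333333 = 22868.366667
b = Sxy/Sxx = 22868.366667/1832.853333 = 12.476921
a = ȳ − b·x̄ = 478.333333 − 12.476921·67.066667 = -358.452184
ŷ(56.0) = a + b·56.0 = -358.452184 + 12.476921·56 = 340.255405

340.2554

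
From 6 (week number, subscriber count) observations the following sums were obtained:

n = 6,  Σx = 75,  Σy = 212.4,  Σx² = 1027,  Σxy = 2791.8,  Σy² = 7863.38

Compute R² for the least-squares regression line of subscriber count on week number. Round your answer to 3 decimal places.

0.607

Sxx = Σx² − (Σx)²/n = 1027 − 937.5 = 89.5
Sxy = Σxy − (Σx)(Σy)/n = 2791.8 − 2655 = 136.8
Syy = Σy² − (Σy)²/n = 7863.38 − 7518.96 = 344.42
R² = Sxy²/(Sxx·Syy) = (136.8)²/(89.5·344.42) = 0.607101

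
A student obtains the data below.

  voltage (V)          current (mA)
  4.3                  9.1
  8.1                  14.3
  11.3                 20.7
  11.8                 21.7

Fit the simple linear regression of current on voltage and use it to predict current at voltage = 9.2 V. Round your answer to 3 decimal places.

17.001

n = 4, Σx = 35.5, Σy = 65.8, Σxy = 644.93, Σx² = 351.03
Sxx = Σx² − (Σx)²/n = 351.03 − 315.0625 = 35.9675
Sxy = Σxy − (Σx)(Σy)/n = 644.93 − 583.975 = 60.955
b = Sxy/Sxx = 60.955/35.9675 = 1.694724
a = ȳ − b·x̄ = 16.45 − 1.694724·8.875 = 1.409321
ŷ(9.2) = a + b·9.2 = 1.409321 + 1.694724·9.2 = 17.000785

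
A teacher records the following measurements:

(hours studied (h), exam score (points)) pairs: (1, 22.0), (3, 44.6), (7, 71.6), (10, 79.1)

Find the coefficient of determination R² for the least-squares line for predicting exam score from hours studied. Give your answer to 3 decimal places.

n = 4, Σx = 21, Σy = 217.3, Σxy = 1448, Σx² = 159, Σy² = 13856.53
Sxx = Σx² − (Σx)²/n = 159 − 110.25 = 48.75
Sxy = Σxy − (Σx)(Σy)/n = 1448 − 1140.825 = 307.175
Syy = Σy² − (Σy)²/n = 13856.53 − 11804.8225 = 2051.7075
R² = Sxy²/(Sxx·Syy) = (307.175)²/(48.75·2051.7075) = 0.943369

0.943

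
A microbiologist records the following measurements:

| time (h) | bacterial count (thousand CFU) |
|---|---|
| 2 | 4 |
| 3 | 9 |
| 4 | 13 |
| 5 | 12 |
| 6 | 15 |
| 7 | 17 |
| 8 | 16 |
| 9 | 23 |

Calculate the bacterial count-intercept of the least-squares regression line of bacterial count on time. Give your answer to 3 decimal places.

1.643

n = 8, Σx = 44, Σy = 109, Σxy = 691, Σx² = 284
Sxx = Σx² − (Σx)²/n = 284 − 242 = 42
Sxy = Σxy − (Σx)(Σy)/n = 691 − 599.5 = 91.5
b = Sxy/Sxx = 91.5/42 = 2.178571
a = ȳ − b·x̄ = 13.625 − 2.178571·5.5 = 1.642857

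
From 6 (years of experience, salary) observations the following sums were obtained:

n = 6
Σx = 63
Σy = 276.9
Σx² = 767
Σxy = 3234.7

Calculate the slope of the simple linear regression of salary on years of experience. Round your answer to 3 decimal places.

Sxx = Σx² − (Σx)²/n = 767 − 661.5 = 105.5
Sxy = Σxy − (Σx)(Σy)/n = 3234.7 − 2907.45 = 327.25
b = Sxy/Sxx = 327.25/105.5 = 3.101896

3.102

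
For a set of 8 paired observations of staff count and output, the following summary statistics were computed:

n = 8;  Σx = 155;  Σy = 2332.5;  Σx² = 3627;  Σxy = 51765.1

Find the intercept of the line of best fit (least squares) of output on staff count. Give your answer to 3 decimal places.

87.435

Sxx = Σx² − (Σx)²/n = 3627 − 3003.125 = 623.875
Sxy = Σxy − (Σx)(Σy)/n = 51765.1 − 45192.1875 = 6572.9125
b = Sxy/Sxx = 6572.9125/623.875 = 10.535624
a = ȳ − b·x̄ = 291.5625 − 10.535624·19.375 = 87.434783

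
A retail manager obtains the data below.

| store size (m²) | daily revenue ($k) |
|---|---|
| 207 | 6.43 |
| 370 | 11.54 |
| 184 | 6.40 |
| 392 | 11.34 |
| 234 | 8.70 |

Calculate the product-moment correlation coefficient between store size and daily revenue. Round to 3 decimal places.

n = 5, Σx = 1387, Σy = 44.41, Σxy = 13259.49, Σx² = 422025, Σy² = 419.7621
Sxx = Σx² − (Σx)²/n = 422025 − 384753.8 = 37271.2
Sxy = Σxy − (Σx)(Σy)/n = 13259.49 − 12319.334 = 940.156
Syy = Σy² − (Σy)²/n = 419.7621 − 394.44962 = 25.31248
r = Sxy/√(Sxx·Syy) = 940.156/√(943426.504576) = 940.156/971.301449 = 0.967934

0.968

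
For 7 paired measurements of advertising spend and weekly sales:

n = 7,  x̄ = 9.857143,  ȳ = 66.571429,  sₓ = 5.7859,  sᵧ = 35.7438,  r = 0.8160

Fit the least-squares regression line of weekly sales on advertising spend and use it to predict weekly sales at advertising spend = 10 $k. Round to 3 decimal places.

67.292

b = r · sᵧ/sₓ = 0.816 · 35.7438/5.7859 = 5.041038
a = ȳ − b·x̄ = 66.571429 − 5.041038·9.857143 = 16.881198
ŷ(10) = a + b·10 = 16.881198 + 5.041038·10 = 67.291577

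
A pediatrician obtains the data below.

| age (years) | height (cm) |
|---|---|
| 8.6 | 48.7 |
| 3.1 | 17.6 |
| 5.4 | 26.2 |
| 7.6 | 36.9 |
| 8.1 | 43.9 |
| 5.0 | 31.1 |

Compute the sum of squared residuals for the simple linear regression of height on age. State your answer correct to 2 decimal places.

n = 6, Σx = 37.8, Σy = 204.4, Σxy = 1406.39, Σx² = 261.1, Σy² = 7623.92
Sxx = Σx² − (Σx)²/n = 261.1 − 238.14 = 22.96
Sxy = Σxy − (Σx)(Σy)/n = 1406.39 − 1287.72 = 118.67
Syy = Σy² − (Σy)²/n = 7623.92 − 6963.226667 = 660.693333
b = Sxy/Sxx = 118.67/22.96 = 5.168554
SSE = Syy − b·Sxy = 660.693333 − 5.168554·118.67 = 47.341029

47.34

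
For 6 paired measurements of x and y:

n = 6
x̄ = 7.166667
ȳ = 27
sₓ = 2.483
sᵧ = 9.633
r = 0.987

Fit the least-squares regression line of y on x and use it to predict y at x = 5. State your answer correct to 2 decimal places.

18.70

b = r · sᵧ/sₓ = 0.987 · 9.633/2.483 = 3.829147
a = ȳ − b·x̄ = 27 − 3.829147·7.166667 = -0.442219
ŷ(5) = a + b·5 = -0.442219 + 3.829147·5 = 18.703514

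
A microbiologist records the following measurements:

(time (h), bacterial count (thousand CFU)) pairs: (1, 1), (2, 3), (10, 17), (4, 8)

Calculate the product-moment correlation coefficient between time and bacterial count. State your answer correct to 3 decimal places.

0.994

n = 4, Σx = 17, Σy = 29, Σxy = 209, Σx² = 121, Σy² = 363
Sxx = Σx² − (Σx)²/n = 121 − 72.25 = 48.75
Sxy = Σxy − (Σx)(Σy)/n = 209 − 123.25 = 85.75
Syy = Σy² − (Σy)²/n = 363 − 210.25 = 152.75
r = Sxy/√(Sxx·Syy) = 85.75/√(7446.5625) = 85.75/86.293467 = 0.993702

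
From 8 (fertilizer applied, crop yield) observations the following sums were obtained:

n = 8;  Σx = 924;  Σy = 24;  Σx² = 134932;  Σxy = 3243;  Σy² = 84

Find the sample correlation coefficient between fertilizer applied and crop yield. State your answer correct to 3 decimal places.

Sxx = Σx² − (Σx)²/n = 134932 − 106722 = 28210
Sxy = Σxy − (Σx)(Σy)/n = 3243 − 2772 = 471
Syy = Σy² − (Σy)²/n = 84 − 72 = 12
r = Sxy/√(Sxx·Syy) = 471/√(338520) = 471/581.824716 = 0.809522

0.810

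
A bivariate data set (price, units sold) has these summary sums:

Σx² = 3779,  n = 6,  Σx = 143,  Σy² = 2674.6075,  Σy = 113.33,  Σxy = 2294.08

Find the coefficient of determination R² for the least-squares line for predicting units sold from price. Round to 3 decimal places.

0.836

Sxx = Σx² − (Σx)²/n = 3779 − 3408.166667 = 370.833333
Sxy = Σxy − (Σx)(Σy)/n = 2294.08 − 2701.031667 = -406.951667
Syy = Σy² − (Σy)²/n = 2674.6075 − 2140.614817 = 533.992683
R² = Sxy²/(Sxx·Syy) = (-406.951667)²/(370.833333·533.992683) = 0.836318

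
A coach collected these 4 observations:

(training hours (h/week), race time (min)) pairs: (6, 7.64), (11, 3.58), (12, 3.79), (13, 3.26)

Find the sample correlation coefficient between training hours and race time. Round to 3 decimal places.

-0.976

n = 4, Σx = 42, Σy = 18.27, Σxy = 173.08, Σx² = 470, Σy² = 96.1777
Sxx = Σx² − (Σx)²/n = 470 − 441 = 29
Sxy = Σxy − (Σx)(Σy)/n = 173.08 − 191.835 = -18.755
Syy = Σy² − (Σy)²/n = 96.1777 − 83.448225 = 12.729475
r = Sxy/√(Sxx·Syy) = -18.755/√(369.154775) = -18.755/19.213401 = -0.976142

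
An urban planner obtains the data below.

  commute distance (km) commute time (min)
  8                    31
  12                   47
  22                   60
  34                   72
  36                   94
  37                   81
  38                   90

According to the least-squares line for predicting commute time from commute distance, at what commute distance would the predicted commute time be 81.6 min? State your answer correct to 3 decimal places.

n = 7, Σx = 187, Σy = 475, Σxy = 14381, Σx² = 5957
Sxx = Σx² − (Σx)²/n = 5957 − 4995.571429 = 961.428571
Sxy = Σxy − (Σx)(Σy)/n = 14381 − 12689.285714 = 1691.714286
b = Sxy/Sxx = 1691.714286/961.428571 = 1.759584
a = ȳ − b·x̄ = 67.857143 − 1.759584·26.714286 = 20.851114
Set a + b·x = 81.6: x = (81.6 − 20.851114) / 1.759584 = 34.524574

34.525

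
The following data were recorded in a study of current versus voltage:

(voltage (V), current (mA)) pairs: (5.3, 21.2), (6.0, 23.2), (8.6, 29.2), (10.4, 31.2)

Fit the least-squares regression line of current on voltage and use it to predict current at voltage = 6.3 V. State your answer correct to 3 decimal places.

23.656

n = 4, Σx = 30.3, Σy = 104.8, Σxy = 827.16, Σx² = 246.21
Sxx = Σx² − (Σx)²/n = 246.21 − 229.5225 = 16.6875
Sxy = Σxy − (Σx)(Σy)/n = 827.16 − 793.86 = 33.3
b = Sxy/Sxx = 33.3/16.6875 = 1.995506
a = ȳ − b·x̄ = 26.2 − 1.995506·7.575 = 11.084045
ŷ(6.3) = a + b·6.3 = 11.084045 + 1.995506·6.3 = 23.655730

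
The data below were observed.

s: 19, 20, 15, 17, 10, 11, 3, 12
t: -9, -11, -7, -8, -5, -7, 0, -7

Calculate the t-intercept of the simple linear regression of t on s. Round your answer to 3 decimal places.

0.663

n = 8, Σx = 107, Σy = -54, Σxy = -843, Σx² = 1649
Sxx = Σx² − (Σx)²/n = 1649 − 1431.125 = 217.875
Sxy = Σxy − (Σx)(Σy)/n = -843 − (-722.25) = -120.75
b = Sxy/Sxx = -120.75/217.875 = -0.554217
a = ȳ − b·x̄ = -6.75 − (-0.554217)·13.375 = 0.662651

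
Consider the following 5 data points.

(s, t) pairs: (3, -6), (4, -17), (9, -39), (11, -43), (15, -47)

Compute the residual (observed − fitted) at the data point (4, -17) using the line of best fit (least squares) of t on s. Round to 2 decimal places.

-1.60

n = 5, Σx = 42, Σy = -152, Σxy = -1615, Σx² = 452
Sxx = Σx² − (Σx)²/n = 452 − 352.8 = 99.2
Sxy = Σxy − (Σx)(Σy)/n = -1615 − (-1276.8) = -338.2
b = Sxy/Sxx = -338.2/99.2 = -3.409274
a = ȳ − b·x̄ = -30.4 − (-3.409274)·8.4 = -1.762097
ŷ(4) = -1.762097 + (-3.409274)·4 = -15.399194
residual = y − ŷ = -17 − (-15.399194) = -1.600806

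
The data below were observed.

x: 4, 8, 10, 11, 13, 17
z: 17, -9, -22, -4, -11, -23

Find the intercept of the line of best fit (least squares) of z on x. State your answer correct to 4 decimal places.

n = 6, Σx = 63, Σy = -52, Σxy = -802, Σx² = 759
Sxx = Σx² − (Σx)²/n = 759 − 661.5 = 97.5
Sxy = Σxy − (Σx)(Σy)/n = -802 − (-546) = -256
b = Sxy/Sxx = -256/97.5 = -2.625641
a = ȳ − b·x̄ = -8.666667 − (-2.625641)·10.5 = 18.902564

18.9026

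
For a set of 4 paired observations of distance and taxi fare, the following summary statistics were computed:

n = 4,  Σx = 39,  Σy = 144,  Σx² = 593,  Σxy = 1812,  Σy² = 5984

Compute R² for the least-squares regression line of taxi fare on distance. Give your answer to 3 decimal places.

Sxx = Σx² − (Σx)²/n = 593 − 380.25 = 212.75
Sxy = Σxy − (Σx)(Σy)/n = 1812 − 1404 = 408
Syy = Σy² − (Σy)²/n = 5984 − 5184 = 800
R² = Sxy²/(Sxx·Syy) = (408)²/(212.75·800) = 0.978049

0.978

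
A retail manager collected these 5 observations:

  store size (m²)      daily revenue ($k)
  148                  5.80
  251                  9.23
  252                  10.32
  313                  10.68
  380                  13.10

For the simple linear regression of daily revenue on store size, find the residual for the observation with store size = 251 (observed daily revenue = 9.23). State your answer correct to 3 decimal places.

-0.059

n = 5, Σx = 1344, Σy = 49.13, Σxy = 14096.61, Σx² = 390778
Sxx = Σx² − (Σx)²/n = 390778 − 361267.2 = 29510.8
Sxy = Σxy − (Σx)(Σy)/n = 14096.61 − 13206.144 = 890.466
b = Sxy/Sxx = 890.466/29510.8 = 0.030174
a = ȳ − b·x̄ = 9.826 − 0.030174·268.8 = 1.715164
ŷ(251) = 1.715164 + 0.030174·251 = 9.288899
residual = y − ŷ = 9.23 − 9.288899 = -0.058899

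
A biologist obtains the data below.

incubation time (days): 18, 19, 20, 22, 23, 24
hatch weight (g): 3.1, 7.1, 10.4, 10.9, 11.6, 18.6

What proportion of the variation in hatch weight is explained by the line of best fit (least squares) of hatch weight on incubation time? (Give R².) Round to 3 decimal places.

n = 6, Σx = 126, Σy = 61.7, Σxy = 1351.7, Σx² = 2674, Σy² = 767.51
Sxx = Σx² − (Σx)²/n = 2674 − 2646 = 28
Sxy = Σxy − (Σx)(Σy)/n = 1351.7 − 1295.7 = 56
Syy = Σy² − (Σy)²/n = 767.51 − 634.481667 = 133.028333
R² = Sxy²/(Sxx·Syy) = (56)²/(28·133.028333) = 0.841926

0.842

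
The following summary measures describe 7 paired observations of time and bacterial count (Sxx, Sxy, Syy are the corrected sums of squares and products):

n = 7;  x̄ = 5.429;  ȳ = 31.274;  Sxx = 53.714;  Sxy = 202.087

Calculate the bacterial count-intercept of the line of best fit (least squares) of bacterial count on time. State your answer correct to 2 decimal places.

b = Sxy/Sxx = 202.087/53.714 = 3.762278
a = ȳ − b·x̄ = 31.274 − 3.762278·5.429 = 10.848593

10.85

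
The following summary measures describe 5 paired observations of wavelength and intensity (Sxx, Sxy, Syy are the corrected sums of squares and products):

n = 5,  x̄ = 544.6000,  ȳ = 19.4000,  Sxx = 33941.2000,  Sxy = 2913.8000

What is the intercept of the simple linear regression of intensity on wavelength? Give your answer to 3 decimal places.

-27.353

b = Sxy/Sxx = 2913.8/33941.2 = 0.085848
a = ȳ − b·x̄ = 19.4 − 0.085848·544.6 = -27.353075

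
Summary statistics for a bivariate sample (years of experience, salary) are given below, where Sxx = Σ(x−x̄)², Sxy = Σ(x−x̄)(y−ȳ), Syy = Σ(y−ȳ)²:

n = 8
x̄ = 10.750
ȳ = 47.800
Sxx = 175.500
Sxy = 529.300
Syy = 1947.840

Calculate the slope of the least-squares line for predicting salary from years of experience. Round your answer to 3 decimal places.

b = Sxy/Sxx = 529.3/175.5 = 3.015954

3.016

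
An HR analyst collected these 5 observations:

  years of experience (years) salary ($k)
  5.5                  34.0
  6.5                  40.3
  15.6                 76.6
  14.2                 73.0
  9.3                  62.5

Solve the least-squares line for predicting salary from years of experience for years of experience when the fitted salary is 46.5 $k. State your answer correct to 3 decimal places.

n = 5, Σx = 51.1, Σy = 286.4, Σxy = 3261.76, Σx² = 603.99
Sxx = Σx² − (Σx)²/n = 603.99 − 522.242 = 81.748
Sxy = Σxy − (Σx)(Σy)/n = 3261.76 − 2927.008 = 334.752
b = Sxy/Sxx = 334.752/81.748 = 4.094926
a = ȳ − b·x̄ = 57.28 − 4.094926·10.22 = 15.429858
Set a + b·x = 46.5: x = (46.5 − 15.429858) / 4.094926 = 7.587474

7.587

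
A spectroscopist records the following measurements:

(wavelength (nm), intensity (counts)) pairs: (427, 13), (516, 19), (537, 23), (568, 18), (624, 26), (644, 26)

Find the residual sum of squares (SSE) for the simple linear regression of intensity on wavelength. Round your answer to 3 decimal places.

n = 6, Σx = 3316, Σy = 125, Σxy = 70898, Σx² = 1863690, Σy² = 2735
Sxx = Σx² − (Σx)²/n = 1863690 − 1832642.666667 = 31047.333333
Sxy = Σxy − (Σx)(Σy)/n = 70898 − 69083.333333 = 1814.666667
Syy = Σy² − (Σy)²/n = 2735 − 2604.166667 = 130.833333
b = Sxy/Sxx = 1814.666667/31047.333333 = 0.058448
SSE = Syy − b·Sxy = 130.833333 − 0.058448·1814.666667 = 24.768987

24.769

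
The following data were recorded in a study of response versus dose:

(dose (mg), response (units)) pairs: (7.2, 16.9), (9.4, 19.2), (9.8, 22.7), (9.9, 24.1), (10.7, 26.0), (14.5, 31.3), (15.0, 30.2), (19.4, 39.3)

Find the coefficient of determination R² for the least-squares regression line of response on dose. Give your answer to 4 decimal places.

0.9570

n = 8, Σx = 95.9, Σy = 209.7, Σxy = 2710.68, Σx² = 1260.35, Σy² = 5862.57
Sxx = Σx² − (Σx)²/n = 1260.35 − 1149.60125 = 110.74875
Sxy = Σxy − (Σx)(Σy)/n = 2710.68 − 2513.77875 = 196.90125
Syy = Σy² − (Σy)²/n = 5862.57 − 5496.76125 = 365.80875
R² = Sxy²/(Sxx·Syy) = (196.90125)²/(110.74875·365.80875) = 0.956983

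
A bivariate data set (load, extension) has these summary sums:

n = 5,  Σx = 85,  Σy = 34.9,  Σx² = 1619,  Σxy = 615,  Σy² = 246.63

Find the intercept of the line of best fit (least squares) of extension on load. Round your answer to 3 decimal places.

Sxx = Σx² − (Σx)²/n = 1619 − 1445 = 174
Sxy = Σxy − (Σx)(Σy)/n = 615 − 593.3 = 21.7
b = Sxy/Sxx = 21.7/174 = 0.124713
a = ȳ − b·x̄ = 6.98 − 0.124713·17 = 4.859885

4.860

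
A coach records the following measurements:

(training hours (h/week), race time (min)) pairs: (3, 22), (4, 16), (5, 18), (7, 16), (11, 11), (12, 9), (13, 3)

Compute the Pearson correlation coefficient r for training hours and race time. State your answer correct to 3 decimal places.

-0.938

n = 7, Σx = 55, Σy = 95, Σxy = 600, Σx² = 533, Σy² = 1531
Sxx = Σx² − (Σx)²/n = 533 − 432.142857 = 100.857143
Sxy = Σxy − (Σx)(Σy)/n = 600 − 746.428571 = -146.428571
Syy = Σy² − (Σy)²/n = 1531 − 1289.285714 = 241.714286
r = Sxy/√(Sxx·Syy) = -146.428571/√(24378.612245) = -146.428571/156.136518 = -0.937824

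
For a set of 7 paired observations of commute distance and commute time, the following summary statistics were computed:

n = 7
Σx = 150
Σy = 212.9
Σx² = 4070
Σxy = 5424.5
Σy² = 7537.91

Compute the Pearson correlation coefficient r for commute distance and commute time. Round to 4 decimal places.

0.9043

Sxx = Σx² − (Σx)²/n = 4070 − 3214.285714 = 855.714286
Sxy = Σxy − (Σx)(Σy)/n = 5424.5 − 4562.142857 = 862.357143
Syy = Σy² − (Σy)²/n = 7537.91 − 6475.201429 = 1062.708571
r = Sxy/√(Sxx·Syy) = 862.357143/√(909374.906122) = 862.357143/953.611507 = 0.904307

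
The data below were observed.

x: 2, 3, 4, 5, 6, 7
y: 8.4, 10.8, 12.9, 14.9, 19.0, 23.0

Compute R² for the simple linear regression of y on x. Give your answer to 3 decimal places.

n = 6, Σx = 27, Σy = 89, Σxy = 450.3, Σx² = 139, Σy² = 1465.62
Sxx = Σx² − (Σx)²/n = 139 − 121.5 = 17.5
Sxy = Σxy − (Σx)(Σy)/n = 450.3 − 400.5 = 49.8
Syy = Σy² − (Σy)²/n = 1465.62 − 1320.166667 = 145.453333
R² = Sxy²/(Sxx·Syy) = (49.8)²/(17.5·145.453333) = 0.974310

0.974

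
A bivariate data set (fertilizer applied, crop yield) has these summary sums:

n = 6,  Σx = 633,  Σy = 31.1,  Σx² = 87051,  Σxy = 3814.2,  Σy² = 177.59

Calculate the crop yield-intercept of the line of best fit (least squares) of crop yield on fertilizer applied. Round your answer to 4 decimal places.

Sxx = Σx² − (Σx)²/n = 87051 − 66781.5 = 20269.5
Sxy = Σxy − (Σx)(Σy)/n = 3814.2 − 3281.05 = 533.15
b = Sxy/Sxx = 533.15/20269.5 = 0.026303
a = ȳ − b·x̄ = 5.183333 − 0.026303·105.5 = 2.408360

2.4084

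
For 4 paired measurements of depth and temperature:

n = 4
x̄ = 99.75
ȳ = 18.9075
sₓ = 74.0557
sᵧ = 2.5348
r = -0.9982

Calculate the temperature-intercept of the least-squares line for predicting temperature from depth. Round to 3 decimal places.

22.316

b = r · sᵧ/sₓ = -0.9982 · 2.5348/74.0557 = -0.034167
a = ȳ − b·x̄ = 18.9075 − (-0.034167)·99.75 = 22.315626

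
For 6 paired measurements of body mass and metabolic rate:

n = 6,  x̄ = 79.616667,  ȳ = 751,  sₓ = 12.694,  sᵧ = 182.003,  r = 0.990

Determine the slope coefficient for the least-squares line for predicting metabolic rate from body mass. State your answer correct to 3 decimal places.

b = r · sᵧ/sₓ = 0.99 · 182.003/12.694 = 14.194341

14.194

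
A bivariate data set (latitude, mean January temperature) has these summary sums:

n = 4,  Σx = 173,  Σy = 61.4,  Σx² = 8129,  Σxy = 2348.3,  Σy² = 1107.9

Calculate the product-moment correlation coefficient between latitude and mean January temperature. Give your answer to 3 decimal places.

-0.939

Sxx = Σx² − (Σx)²/n = 8129 − 7482.25 = 646.75
Sxy = Σxy − (Σx)(Σy)/n = 2348.3 − 2655.55 = -307.25
Syy = Σy² − (Σy)²/n = 1107.9 − 942.49 = 165.41
r = Sxy/√(Sxx·Syy) = -307.25/√(106978.9175) = -307.25/327.076318 = -0.939383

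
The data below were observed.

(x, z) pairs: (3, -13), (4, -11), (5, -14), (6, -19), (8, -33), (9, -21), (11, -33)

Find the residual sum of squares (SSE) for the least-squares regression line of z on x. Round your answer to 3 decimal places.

127.750

n = 7, Σx = 46, Σy = -144, Σxy = -1083, Σx² = 352, Σy² = 3466
Sxx = Σx² − (Σx)²/n = 352 − 302.285714 = 49.714286
Sxy = Σxy − (Σx)(Σy)/n = -1083 − (-946.285714) = -136.714286
Syy = Σy² − (Σy)²/n = 3466 − 2962.285714 = 503.714286
b = Sxy/Sxx = -136.714286/49.714286 = -2.75
SSE = Syy − b·Sxy = 503.714286 − (-2.75)·(-136.714286) = 127.75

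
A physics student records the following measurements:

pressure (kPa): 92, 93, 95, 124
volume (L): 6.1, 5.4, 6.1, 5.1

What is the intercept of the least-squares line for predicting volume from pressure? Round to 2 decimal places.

n = 4, Σx = 404, Σy = 22.7, Σxy = 2275.3, Σx² = 41514
Sxx = Σx² − (Σx)²/n = 41514 − 40804 = 710
Sxy = Σxy − (Σx)(Σy)/n = 2275.3 − 2292.7 = -17.4
b = Sxy/Sxx = -17.4/710 = -0.024507
a = ȳ − b·x̄ = 5.675 − (-0.024507)·101 = 8.150211

8.15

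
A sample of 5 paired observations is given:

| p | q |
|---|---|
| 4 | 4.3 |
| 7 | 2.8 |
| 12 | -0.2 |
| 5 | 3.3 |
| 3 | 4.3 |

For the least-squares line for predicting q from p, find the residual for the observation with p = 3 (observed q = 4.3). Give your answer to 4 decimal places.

-0.2441

n = 5, Σx = 31, Σy = 14.5, Σxy = 63.8, Σx² = 243
Sxx = Σx² − (Σx)²/n = 243 − 192.2 = 50.8
Sxy = Σxy − (Σx)(Σy)/n = 63.8 − 89.9 = -26.1
b = Sxy/Sxx = -26.1/50.8 = -0.513780
a = ȳ − b·x̄ = 2.9 − (-0.513780)·6.2 = 6.085433
ŷ(3) = 6.085433 + (-0.513780)·3 = 4.544094
residual = y − ŷ = 4.3 − 4.544094 = -0.244094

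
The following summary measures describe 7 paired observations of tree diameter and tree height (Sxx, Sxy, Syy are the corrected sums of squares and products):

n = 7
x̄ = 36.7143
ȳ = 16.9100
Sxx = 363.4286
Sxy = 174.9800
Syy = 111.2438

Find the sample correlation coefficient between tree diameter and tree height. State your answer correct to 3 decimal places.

0.870

r = Sxy/√(Sxx·Syy) = 174.98/√(40429.178493) = 174.98/201.070084 = 0.870244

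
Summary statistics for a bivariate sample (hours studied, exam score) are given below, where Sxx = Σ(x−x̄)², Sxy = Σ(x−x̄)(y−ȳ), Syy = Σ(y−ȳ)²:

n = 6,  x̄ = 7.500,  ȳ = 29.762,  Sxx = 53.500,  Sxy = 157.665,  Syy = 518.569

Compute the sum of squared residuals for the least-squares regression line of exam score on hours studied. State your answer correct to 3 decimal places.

53.929

b = Sxy/Sxx = 157.665/53.5 = 2.947009
SSE = Syy − b·Sxy = 518.569 − 2.947009·157.665 = 53.928771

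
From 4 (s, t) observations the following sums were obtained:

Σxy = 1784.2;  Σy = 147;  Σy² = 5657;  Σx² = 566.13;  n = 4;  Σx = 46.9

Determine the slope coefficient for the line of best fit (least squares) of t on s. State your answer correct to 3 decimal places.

3.736

Sxx = Σx² − (Σx)²/n = 566.13 − 549.9025 = 16.2275
Sxy = Σxy − (Σx)(Σy)/n = 1784.2 − 1723.575 = 60.625
b = Sxy/Sxx = 60.625/16.2275 = 3.735942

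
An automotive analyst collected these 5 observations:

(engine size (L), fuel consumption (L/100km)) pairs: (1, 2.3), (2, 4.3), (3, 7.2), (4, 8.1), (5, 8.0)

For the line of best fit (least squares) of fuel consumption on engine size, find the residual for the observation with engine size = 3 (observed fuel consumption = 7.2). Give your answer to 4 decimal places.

n = 5, Σx = 15, Σy = 29.9, Σxy = 104.9, Σx² = 55
Sxx = Σx² − (Σx)²/n = 55 − 45 = 10
Sxy = Σxy − (Σx)(Σy)/n = 104.9 − 89.7 = 15.2
b = Sxy/Sxx = 15.2/10 = 1.52
a = ȳ − b·x̄ = 5.98 − 1.52·3 = 1.42
ŷ(3) = 1.42 + 1.52·3 = 5.98
residual = y − ŷ = 7.2 − 5.98 = 1.22

1.2200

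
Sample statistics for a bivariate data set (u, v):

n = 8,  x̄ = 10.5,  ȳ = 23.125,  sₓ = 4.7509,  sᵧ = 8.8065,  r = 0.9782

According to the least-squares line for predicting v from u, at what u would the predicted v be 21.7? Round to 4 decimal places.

b = r · sᵧ/sₓ = 0.9782 · 8.8065/4.7509 = 1.813239
a = ȳ − b·x̄ = 23.125 − 1.813239·10.5 = 4.085988
Set a + b·x = 21.7: x = (21.7 − 4.085988) / 1.813239 = 9.714114

9.7141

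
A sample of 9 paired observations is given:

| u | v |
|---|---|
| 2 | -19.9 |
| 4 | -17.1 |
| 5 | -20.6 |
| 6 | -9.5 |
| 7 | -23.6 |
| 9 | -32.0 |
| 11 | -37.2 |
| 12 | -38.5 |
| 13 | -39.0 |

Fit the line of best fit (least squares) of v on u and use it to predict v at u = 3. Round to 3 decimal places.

-15.132

n = 9, Σx = 69, Σy = -237.4, Σxy = -2099.6, Σx² = 645
Sxx = Σx² − (Σx)²/n = 645 − 529 = 116
Sxy = Σxy − (Σx)(Σy)/n = -2099.6 − (-1820.066667) = -279.533333
b = Sxy/Sxx = -279.533333/116 = -2.409770
a = ȳ − b·x̄ = -26.377778 − (-2.409770)·7.666667 = -7.902874
ŷ(3) = a + b·3 = -7.902874 + (-2.409770)·3 = -15.132184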